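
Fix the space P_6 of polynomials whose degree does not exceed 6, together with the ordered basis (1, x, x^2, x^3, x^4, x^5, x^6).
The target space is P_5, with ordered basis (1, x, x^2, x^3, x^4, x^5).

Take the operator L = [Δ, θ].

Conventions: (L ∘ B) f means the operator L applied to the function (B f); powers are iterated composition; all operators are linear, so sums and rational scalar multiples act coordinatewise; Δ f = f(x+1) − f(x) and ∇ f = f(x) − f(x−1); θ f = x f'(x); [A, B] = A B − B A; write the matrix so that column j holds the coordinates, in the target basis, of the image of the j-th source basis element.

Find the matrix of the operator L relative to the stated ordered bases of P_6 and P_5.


the matrix is [[0, 1, 2, 3, 4, 5, 6]; [0, 0, 2, 6, 12, 20, 30]; [0, 0, 0, 3, 12, 30, 60]; [0, 0, 0, 0, 4, 20, 60]; [0, 0, 0, 0, 0, 5, 30]; [0, 0, 0, 0, 0, 0, 6]] (rows listed top to bottom)

image of 1: 0
image of x: 1
image of x^2: 2x + 2
image of x^3: 3x^2 + 6x + 3
image of x^4: 4x^3 + 12x^2 + 12x + 4
image of x^5: 5x^4 + 20x^3 + 30x^2 + 20x + 5
image of x^6: 6x^5 + 30x^4 + 60x^3 + 60x^2 + 30x + 6
each image's coordinates form column j of the matrix


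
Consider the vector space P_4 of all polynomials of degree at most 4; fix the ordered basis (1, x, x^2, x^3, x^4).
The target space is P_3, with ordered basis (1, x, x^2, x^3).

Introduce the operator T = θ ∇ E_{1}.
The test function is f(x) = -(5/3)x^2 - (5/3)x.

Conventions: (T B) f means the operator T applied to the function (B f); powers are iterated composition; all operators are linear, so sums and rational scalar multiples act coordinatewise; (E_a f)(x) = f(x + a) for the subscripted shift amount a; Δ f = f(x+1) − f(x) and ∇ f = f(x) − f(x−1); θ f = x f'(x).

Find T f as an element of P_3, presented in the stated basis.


E_{1} f = -(5/3)x^2 - 5x - 10/3
∇ E_{1} f = -(10/3)x - 10/3
θ ∇ E_{1} f = -(10/3)x

g(x) = -(10/3)x


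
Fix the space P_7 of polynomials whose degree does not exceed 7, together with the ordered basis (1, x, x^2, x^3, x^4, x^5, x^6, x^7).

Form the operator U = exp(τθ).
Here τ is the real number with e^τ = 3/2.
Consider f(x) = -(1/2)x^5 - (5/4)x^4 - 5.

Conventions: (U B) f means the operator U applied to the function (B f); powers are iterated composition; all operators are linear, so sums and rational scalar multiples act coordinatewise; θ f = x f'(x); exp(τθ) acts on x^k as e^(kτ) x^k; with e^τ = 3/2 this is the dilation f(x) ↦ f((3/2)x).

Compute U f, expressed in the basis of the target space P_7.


exp(τθ) x^k = e^(kτ) x^k; with e^τ = 3/2 this sends x^k to (3/2)^k x^k
x^4 ↦ 81/16 x^4
x^5 ↦ 243/32 x^5
applying this coordinatewise to f: exp(τθ) f = -(243/64)x^5 - (405/64)x^4 - 5

g(x) = -(243/64)x^5 - (405/64)x^4 - 5


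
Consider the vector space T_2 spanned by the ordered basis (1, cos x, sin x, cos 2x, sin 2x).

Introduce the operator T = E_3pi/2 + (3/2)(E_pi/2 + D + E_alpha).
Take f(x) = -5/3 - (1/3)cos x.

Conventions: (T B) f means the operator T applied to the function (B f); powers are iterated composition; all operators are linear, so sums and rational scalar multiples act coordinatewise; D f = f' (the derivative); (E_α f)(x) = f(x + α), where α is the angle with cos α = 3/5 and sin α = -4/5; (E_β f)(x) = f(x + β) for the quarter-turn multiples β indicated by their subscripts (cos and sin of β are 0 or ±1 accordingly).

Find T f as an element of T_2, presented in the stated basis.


the result is g(x) = -20/3 - (3/10)cos x + (4/15)sin x

E_3pi/2 f = -5/3 - (1/3)sin x
E_pi/2 f = -5/3 + (1/3)sin x
D f = (1/3)sin x
E_alpha f = -5/3 - (1/5)cos x - (4/15)sin x
(E_pi/2 + D + E_alpha) f = -10/3 - (1/5)cos x + (2/5)sin x
((3/2)(E_pi/2 + D + E_alpha)) f = -5 - (3/10)cos x + (3/5)sin x
(E_3pi/2 + (3/2)(E_pi/2 + D + E_alpha)) f = -20/3 - (3/10)cos x + (4/15)sin x


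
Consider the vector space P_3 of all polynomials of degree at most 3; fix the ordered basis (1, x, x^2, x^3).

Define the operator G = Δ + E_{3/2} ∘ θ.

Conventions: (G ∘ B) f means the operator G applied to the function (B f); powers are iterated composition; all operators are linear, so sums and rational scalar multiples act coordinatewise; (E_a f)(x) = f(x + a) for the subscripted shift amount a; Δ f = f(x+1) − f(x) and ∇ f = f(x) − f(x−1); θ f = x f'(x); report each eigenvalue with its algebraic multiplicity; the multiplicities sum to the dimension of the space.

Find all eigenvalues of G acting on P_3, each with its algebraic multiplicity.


image of 1: 0
image of x: x + 5/2
image of x^2: 2x^2 + 8x + 11/2
image of x^3: 3x^3 + (33/2)x^2 + (93/4)x + 89/8
the matrix is upper triangular; its diagonal is (0, 1, 2, 3)
for a triangular matrix the eigenvalues are the diagonal entries, with algebraic multiplicity their repetition count

λ = 0 (multiplicity 1), λ = 1 (multiplicity 1), λ = 2 (multiplicity 1), λ = 3 (multiplicity 1)


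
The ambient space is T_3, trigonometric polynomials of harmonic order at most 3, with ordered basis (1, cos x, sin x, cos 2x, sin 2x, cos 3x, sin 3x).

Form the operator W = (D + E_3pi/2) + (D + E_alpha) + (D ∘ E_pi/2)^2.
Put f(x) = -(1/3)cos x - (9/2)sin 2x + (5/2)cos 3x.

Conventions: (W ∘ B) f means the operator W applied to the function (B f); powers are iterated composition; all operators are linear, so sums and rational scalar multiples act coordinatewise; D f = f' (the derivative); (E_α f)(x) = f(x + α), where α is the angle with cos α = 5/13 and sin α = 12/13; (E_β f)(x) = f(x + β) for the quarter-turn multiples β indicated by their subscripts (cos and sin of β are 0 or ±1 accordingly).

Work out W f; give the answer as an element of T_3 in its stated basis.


D f = (1/3)sin x - 9cos 2x - (15/2)sin 3x
E_3pi/2 f = -(1/3)sin x + (9/2)sin 2x - (5/2)sin 3x
(D + E_3pi/2) f = -9cos 2x + (9/2)sin 2x - 10sin 3x
D f = (1/3)sin x - 9cos 2x - (15/2)sin 3x
E_alpha f = -(5/39)cos x + (4/13)sin x - (540/169)cos 2x + (1071/338)sin 2x - (10175/4394)cos 3x + (2070/2197)sin 3x
(D + E_alpha) f = -(5/39)cos x + (25/39)sin x - (2061/169)cos 2x + (1071/338)sin 2x - (10175/4394)cos 3x - (28815/4394)sin 3x
E_pi/2 f = (1/3)sin x + (9/2)sin 2x + (5/2)sin 3x
D E_pi/2 f = (1/3)cos x + 9cos 2x + (15/2)cos 3x
E_pi/2 (D ∘ E_pi/2) f = -(1/3)sin x - 9cos 2x + (15/2)sin 3x
D E_pi/2 (D ∘ E_pi/2) f = -(1/3)cos x + 18sin 2x + (45/2)cos 3x
((D + E_3pi/2) + (D + E_alpha) + (D ∘ E_pi/2)^2) f = -(6/13)cos x + (25/39)sin x - (3582/169)cos 2x + (4338/169)sin 2x + (44345/2197)cos 3x - (72755/4394)sin 3x

g(x) = -(6/13)cos x + (25/39)sin x - (3582/169)cos 2x + (4338/169)sin 2x + (44345/2197)cos 3x - (72755/4394)sin 3x


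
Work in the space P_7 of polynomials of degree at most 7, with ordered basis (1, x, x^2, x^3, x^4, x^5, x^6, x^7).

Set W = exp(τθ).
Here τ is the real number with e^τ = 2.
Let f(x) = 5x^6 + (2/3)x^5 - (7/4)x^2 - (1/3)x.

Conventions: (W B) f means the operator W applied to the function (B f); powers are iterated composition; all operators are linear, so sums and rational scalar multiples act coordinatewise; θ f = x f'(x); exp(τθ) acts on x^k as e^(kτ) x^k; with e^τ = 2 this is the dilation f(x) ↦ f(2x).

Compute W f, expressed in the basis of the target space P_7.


the result is g(x) = 320x^6 + (64/3)x^5 - 7x^2 - (2/3)x

exp(τθ) x^k = e^(kτ) x^k; with e^τ = 2 this sends x^k to 2^k x^k
x ↦ 2 x
x^2 ↦ 4 x^2
x^5 ↦ 32 x^5
x^6 ↦ 64 x^6
applying this coordinatewise to f: exp(τθ) f = 320x^6 + (64/3)x^5 - 7x^2 - (2/3)x


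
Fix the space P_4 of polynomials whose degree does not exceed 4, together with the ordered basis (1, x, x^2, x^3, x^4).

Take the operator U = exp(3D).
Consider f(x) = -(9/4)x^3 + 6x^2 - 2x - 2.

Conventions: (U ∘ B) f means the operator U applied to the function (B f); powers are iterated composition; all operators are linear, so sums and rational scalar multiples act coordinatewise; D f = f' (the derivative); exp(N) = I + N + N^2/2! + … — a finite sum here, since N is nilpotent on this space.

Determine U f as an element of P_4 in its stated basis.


g(x) = -(9/4)x^3 - (57/4)x^2 - (107/4)x - 59/4

order-1 term: -(81/4)x^2 + 36x - 6
order-2 term: -(243/4)x + 54
order-3 term: -243/4
the series for exp(3D) f terminates at order 3
exp(3D) f = -(9/4)x^3 - (57/4)x^2 - (107/4)x - 59/4


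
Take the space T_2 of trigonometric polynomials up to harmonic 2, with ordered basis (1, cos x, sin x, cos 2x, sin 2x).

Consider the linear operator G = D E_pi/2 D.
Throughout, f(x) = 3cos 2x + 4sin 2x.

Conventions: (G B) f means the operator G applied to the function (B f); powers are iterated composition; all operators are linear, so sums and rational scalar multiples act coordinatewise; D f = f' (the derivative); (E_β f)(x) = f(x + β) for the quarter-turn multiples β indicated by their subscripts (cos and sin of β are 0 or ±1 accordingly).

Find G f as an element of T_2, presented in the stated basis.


D f = 8cos 2x - 6sin 2x
E_pi/2 D f = -8cos 2x + 6sin 2x
D E_pi/2 D f = 12cos 2x + 16sin 2x

the image equals g(x) = 12cos 2x + 16sin 2x


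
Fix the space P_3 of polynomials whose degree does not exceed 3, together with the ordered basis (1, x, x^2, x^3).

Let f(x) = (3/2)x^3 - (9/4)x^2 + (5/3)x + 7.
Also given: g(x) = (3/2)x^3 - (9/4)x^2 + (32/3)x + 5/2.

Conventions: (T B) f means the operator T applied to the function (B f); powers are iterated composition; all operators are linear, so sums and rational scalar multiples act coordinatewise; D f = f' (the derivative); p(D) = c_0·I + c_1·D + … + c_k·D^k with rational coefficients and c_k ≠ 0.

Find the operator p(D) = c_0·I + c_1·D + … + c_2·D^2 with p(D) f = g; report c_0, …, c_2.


p(D) = I + D^2, i.e. c_0 = 1, c_1 = 0, c_2 = 1

D^0 f = (3/2)x^3 - (9/4)x^2 + (5/3)x + 7
D^1 f = (9/2)x^2 - (9/2)x + 5/3
D^2 f = 9x - 9/2
matching coefficients of g against c_0 f + c_1 Df + … from the top degree down determines the c_i
solution: c_0 = 1, c_1 = 0, c_2 = 1


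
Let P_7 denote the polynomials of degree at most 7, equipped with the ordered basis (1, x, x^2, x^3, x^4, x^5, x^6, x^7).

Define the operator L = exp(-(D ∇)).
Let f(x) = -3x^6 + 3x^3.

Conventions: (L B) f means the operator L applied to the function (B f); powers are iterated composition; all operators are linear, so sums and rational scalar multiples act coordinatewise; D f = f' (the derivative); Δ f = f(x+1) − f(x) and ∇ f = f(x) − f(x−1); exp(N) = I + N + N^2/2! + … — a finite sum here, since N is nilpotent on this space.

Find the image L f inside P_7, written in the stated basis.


the image equals g(x) = -3x^6 + 90x^4 - 177x^3 - 360x^2 + 972x - 243

order-1 term: 90x^4 - 180x^3 + 180x^2 - 108x + 27
order-2 term: -540x^2 + 1080x - 630
order-3 term: 360
the series for exp(-(D ∇)) f terminates at order 3
exp(-(D ∇)) f = -3x^6 + 90x^4 - 177x^3 - 360x^2 + 972x - 243


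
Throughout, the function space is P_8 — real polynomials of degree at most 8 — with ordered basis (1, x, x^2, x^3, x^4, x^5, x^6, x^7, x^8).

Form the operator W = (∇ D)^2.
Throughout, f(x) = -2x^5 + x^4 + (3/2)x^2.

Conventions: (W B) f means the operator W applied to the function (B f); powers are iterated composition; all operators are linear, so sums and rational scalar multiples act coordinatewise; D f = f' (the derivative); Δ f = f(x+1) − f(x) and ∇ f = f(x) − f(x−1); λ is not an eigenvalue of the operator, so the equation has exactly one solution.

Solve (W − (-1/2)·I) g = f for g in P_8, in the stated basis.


the image equals g(x) = -4x^5 + 2x^4 + 3x^2 + 960x - 1056

write g with unknown coordinates in the stated basis and equate coefficients in (W − (-1/2)·I) g = f
solving from the highest basis element down gives g = -4x^5 + 2x^4 + 3x^2 + 960x - 1056
check: W g = -480x + 528
so W g − (-1/2)·g = -2x^5 + x^4 + (3/2)x^2 = f ✓


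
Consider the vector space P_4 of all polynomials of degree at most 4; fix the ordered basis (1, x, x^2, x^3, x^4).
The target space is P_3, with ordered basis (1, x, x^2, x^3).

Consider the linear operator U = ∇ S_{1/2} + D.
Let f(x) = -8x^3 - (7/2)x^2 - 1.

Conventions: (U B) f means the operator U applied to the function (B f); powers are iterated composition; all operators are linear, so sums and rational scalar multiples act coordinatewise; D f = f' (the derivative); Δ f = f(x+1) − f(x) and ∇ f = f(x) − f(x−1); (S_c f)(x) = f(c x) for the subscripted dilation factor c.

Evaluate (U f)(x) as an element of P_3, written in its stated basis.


S_{1/2} f = -x^3 - (7/8)x^2 - 1
∇ S_{1/2} f = -3x^2 + (5/4)x - 1/8
D f = -24x^2 - 7x
(∇ S_{1/2} + D) f = -27x^2 - (23/4)x - 1/8

the image equals g(x) = -27x^2 - (23/4)x - 1/8


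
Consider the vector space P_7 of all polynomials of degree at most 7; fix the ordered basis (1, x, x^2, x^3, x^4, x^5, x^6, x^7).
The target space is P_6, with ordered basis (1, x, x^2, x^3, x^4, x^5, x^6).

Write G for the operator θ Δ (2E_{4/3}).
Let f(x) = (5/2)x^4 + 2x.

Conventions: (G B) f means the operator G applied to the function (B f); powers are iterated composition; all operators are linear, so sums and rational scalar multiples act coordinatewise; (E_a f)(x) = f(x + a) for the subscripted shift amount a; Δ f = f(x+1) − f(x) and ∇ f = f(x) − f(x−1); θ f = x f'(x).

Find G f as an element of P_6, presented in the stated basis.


E_{4/3} f = (5/2)x^4 + (40/3)x^3 + (80/3)x^2 + (694/27)x + 856/81
(2E_{4/3}) f = 5x^4 + (80/3)x^3 + (160/3)x^2 + (1388/27)x + 1712/81
Δ (2E_{4/3}) f = 20x^3 + 110x^2 + (620/3)x + 3683/27
θ Δ (2E_{4/3}) f = 60x^3 + 220x^2 + (620/3)x

the result is g(x) = 60x^3 + 220x^2 + (620/3)x


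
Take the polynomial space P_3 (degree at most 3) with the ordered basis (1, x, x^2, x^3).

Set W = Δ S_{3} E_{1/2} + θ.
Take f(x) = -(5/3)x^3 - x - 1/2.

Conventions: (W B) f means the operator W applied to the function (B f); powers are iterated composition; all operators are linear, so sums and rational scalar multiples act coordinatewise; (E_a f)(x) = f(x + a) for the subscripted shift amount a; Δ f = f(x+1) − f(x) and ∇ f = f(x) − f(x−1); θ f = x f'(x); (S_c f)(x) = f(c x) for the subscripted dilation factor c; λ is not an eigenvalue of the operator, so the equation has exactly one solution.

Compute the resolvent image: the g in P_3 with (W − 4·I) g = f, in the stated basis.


write g with unknown coordinates in the stated basis and equate coefficients in (W − 4·I) g = f
solving from the highest basis element down gives g = (5/3)x^3 + (135/2)x^2 + (1396/3)x + 9111/16
check: W g = 5x^3 + 270x^2 + (5581/3)x + 9109/4
so W g − 4·g = -(5/3)x^3 - x - 1/2 = f ✓

the result is g(x) = (5/3)x^3 + (135/2)x^2 + (1396/3)x + 9111/16


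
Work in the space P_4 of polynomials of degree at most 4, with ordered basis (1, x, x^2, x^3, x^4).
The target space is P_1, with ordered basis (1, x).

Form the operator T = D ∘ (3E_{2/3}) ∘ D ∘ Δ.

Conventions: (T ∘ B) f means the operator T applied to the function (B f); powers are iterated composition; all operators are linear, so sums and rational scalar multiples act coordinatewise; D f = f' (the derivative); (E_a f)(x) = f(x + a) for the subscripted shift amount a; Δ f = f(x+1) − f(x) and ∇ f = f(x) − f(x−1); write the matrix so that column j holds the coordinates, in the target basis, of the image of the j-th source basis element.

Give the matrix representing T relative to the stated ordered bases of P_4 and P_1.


the matrix is [[0, 0, 0, 18, 84]; [0, 0, 0, 0, 72]] (rows listed top to bottom)

image of 1: 0
image of x: 0
image of x^2: 0
image of x^3: 18
image of x^4: 72x + 84
each image's coordinates form column j of the matrix


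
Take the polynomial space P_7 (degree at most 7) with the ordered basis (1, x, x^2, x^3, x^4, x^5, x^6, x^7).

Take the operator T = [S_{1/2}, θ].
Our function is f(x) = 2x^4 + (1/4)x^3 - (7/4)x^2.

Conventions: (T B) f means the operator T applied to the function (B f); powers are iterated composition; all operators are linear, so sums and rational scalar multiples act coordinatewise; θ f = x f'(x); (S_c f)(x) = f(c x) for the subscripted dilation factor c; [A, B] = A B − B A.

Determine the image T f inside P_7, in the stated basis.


the result is g(x) = 0

θ f = 8x^4 + (3/4)x^3 - (7/2)x^2
S_{1/2} θ f = (1/2)x^4 + (3/32)x^3 - (7/8)x^2
S_{1/2} f = (1/8)x^4 + (1/32)x^3 - (7/16)x^2
θ S_{1/2} f = (1/2)x^4 + (3/32)x^3 - (7/8)x^2
[S_{1/2}, θ] f = 0


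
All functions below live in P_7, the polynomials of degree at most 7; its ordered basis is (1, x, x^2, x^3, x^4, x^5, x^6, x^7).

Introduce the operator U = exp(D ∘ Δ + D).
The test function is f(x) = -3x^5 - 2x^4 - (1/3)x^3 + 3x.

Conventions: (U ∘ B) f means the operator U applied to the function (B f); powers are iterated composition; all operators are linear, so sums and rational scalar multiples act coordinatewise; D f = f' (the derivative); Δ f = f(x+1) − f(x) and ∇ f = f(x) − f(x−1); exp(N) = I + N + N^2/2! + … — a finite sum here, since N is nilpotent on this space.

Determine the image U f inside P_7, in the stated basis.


order-1 term: -15x^4 - 68x^3 - 115x^2 - 86x - 21
order-2 term: -30x^3 - 192x^2 - 409x - 290
order-3 term: -30x^2 - 188x - 883/3
order-4 term: -15x - 62
order-5 term: -3
the series for exp(D ∘ Δ + D) f terminates at order 5
exp(D ∘ Δ + D) f = -3x^5 - 17x^4 - (295/3)x^3 - 337x^2 - 695x - 2011/3

g(x) = -3x^5 - 17x^4 - (295/3)x^3 - 337x^2 - 695x - 2011/3


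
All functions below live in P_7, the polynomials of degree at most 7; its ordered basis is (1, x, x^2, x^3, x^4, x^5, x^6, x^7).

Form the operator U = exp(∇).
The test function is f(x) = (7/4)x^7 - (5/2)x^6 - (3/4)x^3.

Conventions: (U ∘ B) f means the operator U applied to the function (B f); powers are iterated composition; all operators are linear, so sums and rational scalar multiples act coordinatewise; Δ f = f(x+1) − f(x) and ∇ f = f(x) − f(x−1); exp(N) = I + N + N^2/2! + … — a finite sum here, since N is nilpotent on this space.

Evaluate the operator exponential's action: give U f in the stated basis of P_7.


order-1 term: (49/4)x^6 - (207/4)x^5 + (395/4)x^4 - (445/4)x^3 + 72x^2 - 25x + 7/2
order-2 term: (147/4)x^5 - (885/4)x^4 + (2315/4)x^3 - (3255/4)x^2 + (1205/2)x - 371/2
order-3 term: (245/4)x^4 - (835/2)x^3 + (4575/4)x^2 - (2955/2)x + 751
order-4 term: (245/4)x^3 - 405x^2 + (3785/4)x - 775
order-5 term: (147/4)x^2 - (795/4)x + 565/2
order-6 term: (49/4)x - 157/4
order-7 term: 7/4
the series for exp(∇) f terminates at order 7
exp(∇) f = (7/4)x^7 + (39/4)x^6 - 15x^5 - (245/4)x^4 + (221/2)x^3 + (135/4)x^2 - (561/4)x + 39

g(x) = (7/4)x^7 + (39/4)x^6 - 15x^5 - (245/4)x^4 + (221/2)x^3 + (135/4)x^2 - (561/4)x + 39


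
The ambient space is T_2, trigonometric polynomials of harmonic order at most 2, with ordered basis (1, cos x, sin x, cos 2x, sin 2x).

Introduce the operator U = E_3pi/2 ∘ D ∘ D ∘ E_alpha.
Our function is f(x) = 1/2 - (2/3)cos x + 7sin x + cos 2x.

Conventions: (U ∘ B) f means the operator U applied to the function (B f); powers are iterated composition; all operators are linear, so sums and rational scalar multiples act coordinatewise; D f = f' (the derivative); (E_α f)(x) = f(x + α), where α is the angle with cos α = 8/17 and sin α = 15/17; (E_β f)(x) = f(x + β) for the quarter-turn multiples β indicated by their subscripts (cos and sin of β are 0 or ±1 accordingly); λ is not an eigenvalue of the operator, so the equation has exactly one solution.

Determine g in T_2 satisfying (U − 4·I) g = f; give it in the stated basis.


write g with unknown coordinates in the stated basis and equate coefficients in (U − 4·I) g = f
solving from the highest basis element down gives g = -1/8 - (2/1227)cos x - (1759/1227)sin x - (1/8)cos 2x + (1/15)sin 2x
check: U g = -(826/1227)cos x + (1553/1227)sin x + (1/2)cos 2x + (4/15)sin 2x
so U g − 4·g = 1/2 - (2/3)cos x + 7sin x + cos 2x = f ✓

the image equals g(x) = -1/8 - (2/1227)cos x - (1759/1227)sin x - (1/8)cos 2x + (1/15)sin 2x


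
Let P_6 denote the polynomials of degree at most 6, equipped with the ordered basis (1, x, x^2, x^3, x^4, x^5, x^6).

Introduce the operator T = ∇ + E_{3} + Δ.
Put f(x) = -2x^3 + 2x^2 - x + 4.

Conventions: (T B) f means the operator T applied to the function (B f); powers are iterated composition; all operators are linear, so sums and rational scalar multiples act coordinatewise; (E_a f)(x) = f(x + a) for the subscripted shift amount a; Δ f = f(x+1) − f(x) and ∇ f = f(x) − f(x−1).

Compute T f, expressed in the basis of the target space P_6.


the result is g(x) = -2x^3 - 28x^2 - 35x - 41

∇ f = -6x^2 + 10x - 5
E_{3} f = -2x^3 - 16x^2 - 43x - 35
Δ f = -6x^2 - 2x - 1
(∇ + E_{3} + Δ) f = -2x^3 - 28x^2 - 35x - 41


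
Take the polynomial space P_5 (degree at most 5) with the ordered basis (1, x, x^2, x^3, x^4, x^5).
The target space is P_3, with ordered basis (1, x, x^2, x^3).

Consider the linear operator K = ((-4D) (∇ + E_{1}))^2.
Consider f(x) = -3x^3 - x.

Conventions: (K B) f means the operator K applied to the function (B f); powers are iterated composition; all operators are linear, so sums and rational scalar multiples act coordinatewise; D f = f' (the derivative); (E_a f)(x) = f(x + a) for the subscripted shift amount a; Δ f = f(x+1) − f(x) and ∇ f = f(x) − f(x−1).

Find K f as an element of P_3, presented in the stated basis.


∇ f = -9x^2 + 9x - 4
E_{1} f = -3x^3 - 9x^2 - 10x - 4
(∇ + E_{1}) f = -3x^3 - 18x^2 - x - 8
D (∇ + E_{1}) f = -9x^2 - 36x - 1
(-4D) (∇ + E_{1}) f = 36x^2 + 144x + 4
∇ ((-4D) (∇ + E_{1})) f = 72x + 108
E_{1} ((-4D) (∇ + E_{1})) f = 36x^2 + 216x + 184
(∇ + E_{1}) ((-4D) (∇ + E_{1})) f = 36x^2 + 288x + 292
D (∇ + E_{1}) ((-4D) (∇ + E_{1})) f = 72x + 288
(-4D) (∇ + E_{1}) ((-4D) (∇ + E_{1})) f = -288x - 1152

g(x) = -288x - 1152


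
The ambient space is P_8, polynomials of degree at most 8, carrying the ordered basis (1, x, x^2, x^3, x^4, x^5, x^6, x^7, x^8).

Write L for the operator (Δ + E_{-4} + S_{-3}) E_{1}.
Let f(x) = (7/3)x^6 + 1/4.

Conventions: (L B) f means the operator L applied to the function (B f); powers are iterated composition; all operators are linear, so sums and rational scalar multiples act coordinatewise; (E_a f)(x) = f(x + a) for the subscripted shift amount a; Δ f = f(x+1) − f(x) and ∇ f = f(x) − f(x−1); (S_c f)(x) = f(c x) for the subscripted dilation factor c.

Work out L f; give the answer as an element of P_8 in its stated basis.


E_{1} f = (7/3)x^6 + 14x^5 + 35x^4 + (140/3)x^3 + 35x^2 + 14x + 31/12
Δ E_{1} f = 14x^5 + 105x^4 + (980/3)x^3 + 525x^2 + 434x + 147
E_{-4} E_{1} f = (7/3)x^6 - 42x^5 + 315x^4 - 1260x^3 + 2835x^2 - 3402x + 6805/4
S_{-3} E_{1} f = 1701x^6 - 3402x^5 + 2835x^4 - 1260x^3 + 315x^2 - 42x + 31/12
(Δ + E_{-4} + S_{-3}) E_{1} f = (5110/3)x^6 - 3430x^5 + 3255x^4 - (6580/3)x^3 + 3675x^2 - 3010x + 11105/6

the image equals g(x) = (5110/3)x^6 - 3430x^5 + 3255x^4 - (6580/3)x^3 + 3675x^2 - 3010x + 11105/6


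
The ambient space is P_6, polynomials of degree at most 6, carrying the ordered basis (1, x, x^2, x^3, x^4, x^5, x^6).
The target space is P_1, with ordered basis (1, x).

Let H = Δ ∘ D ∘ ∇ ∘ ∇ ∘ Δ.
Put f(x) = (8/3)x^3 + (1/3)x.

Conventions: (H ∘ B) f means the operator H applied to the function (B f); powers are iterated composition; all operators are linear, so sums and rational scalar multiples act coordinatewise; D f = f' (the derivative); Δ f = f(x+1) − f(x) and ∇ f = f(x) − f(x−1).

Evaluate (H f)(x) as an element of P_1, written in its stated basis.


g(x) = 0

Δ f = 8x^2 + 8x + 3
∇ Δ f = 16x
∇ ∇ Δ f = 16
D (∇ ∘ ∇ ∘ Δ) f = 0
Δ D (∇ ∘ ∇ ∘ Δ) f = 0


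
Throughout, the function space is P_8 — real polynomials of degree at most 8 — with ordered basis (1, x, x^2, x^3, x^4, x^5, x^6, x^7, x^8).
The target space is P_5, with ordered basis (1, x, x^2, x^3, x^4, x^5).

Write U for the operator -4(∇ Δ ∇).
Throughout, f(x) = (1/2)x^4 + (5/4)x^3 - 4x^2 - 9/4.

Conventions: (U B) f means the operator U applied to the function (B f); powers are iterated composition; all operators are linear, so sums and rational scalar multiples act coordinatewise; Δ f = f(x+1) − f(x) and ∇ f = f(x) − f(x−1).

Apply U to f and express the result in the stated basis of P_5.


the image equals g(x) = -48x - 6

∇ f = 2x^3 + (3/4)x^2 - (39/4)x + 19/4
Δ ∇ f = 6x^2 + (15/2)x - 7
∇ Δ ∇ f = 12x + 3/2
(-4(∇ Δ ∇)) f = -48x - 6


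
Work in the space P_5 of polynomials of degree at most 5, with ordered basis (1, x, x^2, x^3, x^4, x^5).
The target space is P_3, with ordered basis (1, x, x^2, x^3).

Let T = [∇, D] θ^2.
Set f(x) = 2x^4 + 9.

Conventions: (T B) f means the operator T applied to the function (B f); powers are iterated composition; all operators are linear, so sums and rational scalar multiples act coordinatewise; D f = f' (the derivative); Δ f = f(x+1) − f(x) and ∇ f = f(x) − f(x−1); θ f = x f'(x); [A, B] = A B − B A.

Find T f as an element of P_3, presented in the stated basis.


θ f = 8x^4
θ θ f = 32x^4
D θ^2 f = 128x^3
∇ D θ^2 f = 384x^2 - 384x + 128
∇ θ^2 f = 128x^3 - 192x^2 + 128x - 32
D ∇ θ^2 f = 384x^2 - 384x + 128
[∇, D] θ^2 f = 0

the image equals g(x) = 0


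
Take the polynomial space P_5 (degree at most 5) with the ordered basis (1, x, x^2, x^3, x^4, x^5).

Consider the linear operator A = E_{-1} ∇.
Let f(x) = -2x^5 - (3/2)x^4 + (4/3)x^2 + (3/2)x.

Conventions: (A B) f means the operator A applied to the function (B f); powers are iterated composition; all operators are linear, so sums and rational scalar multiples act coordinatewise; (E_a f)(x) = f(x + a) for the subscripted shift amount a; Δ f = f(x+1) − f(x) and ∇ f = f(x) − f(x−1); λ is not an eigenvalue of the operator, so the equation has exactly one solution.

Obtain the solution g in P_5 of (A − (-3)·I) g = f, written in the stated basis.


the image equals g(x) = -(2/3)x^5 + (11/18)x^4 - (202/27)x^3 + (733/27)x^2 - (10111/162)x + 18311/243

write g with unknown coordinates in the stated basis and equate coefficients in (A − (-3)·I) g = f
solving from the highest basis element down gives g = -(2/3)x^5 + (11/18)x^4 - (202/27)x^3 + (733/27)x^2 - (10111/162)x + 18311/243
check: A g = -(10/3)x^4 + (202/9)x^3 - (721/9)x^2 + (5096/27)x - 18311/81
so A g − (-3)·g = -2x^5 - (3/2)x^4 + (4/3)x^2 + (3/2)x = f ✓


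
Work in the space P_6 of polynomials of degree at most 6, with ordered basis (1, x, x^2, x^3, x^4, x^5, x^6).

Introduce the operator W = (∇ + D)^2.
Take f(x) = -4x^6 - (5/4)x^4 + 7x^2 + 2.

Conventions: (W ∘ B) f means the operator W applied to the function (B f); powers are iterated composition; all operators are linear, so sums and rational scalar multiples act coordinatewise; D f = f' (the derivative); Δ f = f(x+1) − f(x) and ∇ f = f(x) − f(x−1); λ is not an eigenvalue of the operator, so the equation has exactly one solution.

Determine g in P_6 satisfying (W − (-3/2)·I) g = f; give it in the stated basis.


write g with unknown coordinates in the stated basis and equate coefficients in (W − (-3/2)·I) g = f
solving from the highest basis element down gives g = -(8/3)x^6 + (425/2)x^4 - (1280/3)x^3 - (18626/3)x^2 + 13200x + 240442/9
check: W g = -320x^4 + 640x^3 + 9320x^2 - 19800x - 120215/3
so W g − (-3/2)·g = -4x^6 - (5/4)x^4 + 7x^2 + 2 = f ✓

the result is g(x) = -(8/3)x^6 + (425/2)x^4 - (1280/3)x^3 - (18626/3)x^2 + 13200x + 240442/9


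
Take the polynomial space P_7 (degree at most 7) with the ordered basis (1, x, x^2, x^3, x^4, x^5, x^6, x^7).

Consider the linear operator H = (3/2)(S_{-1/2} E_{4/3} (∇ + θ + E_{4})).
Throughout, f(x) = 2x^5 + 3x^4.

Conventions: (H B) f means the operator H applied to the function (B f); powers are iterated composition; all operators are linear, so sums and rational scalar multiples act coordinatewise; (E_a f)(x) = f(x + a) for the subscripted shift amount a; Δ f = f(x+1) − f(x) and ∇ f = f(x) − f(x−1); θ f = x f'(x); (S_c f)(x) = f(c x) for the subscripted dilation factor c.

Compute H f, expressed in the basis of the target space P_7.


∇ f = 10x^4 - 8x^3 + 2x^2 + 2x - 1
θ f = 10x^5 + 12x^4
E_{4} f = 2x^5 + 43x^4 + 368x^3 + 1568x^2 + 3328x + 2816
(∇ + θ + E_{4}) f = 12x^5 + 65x^4 + 360x^3 + 1570x^2 + 3330x + 2815
E_{4/3} (∇ + θ + E_{4}) f = 12x^5 + 145x^4 + 920x^3 + (35890/9)x^2 + (276550/27)x + 100399/9
S_{-1/2} E_{4/3} (∇ + θ + E_{4}) f = -(3/8)x^5 + (145/16)x^4 - 115x^3 + (17945/18)x^2 - (138275/27)x + 100399/9
((3/2)(S_{-1/2} E_{4/3} (∇ + θ + E_{4}))) f = -(9/16)x^5 + (435/32)x^4 - (345/2)x^3 + (17945/12)x^2 - (138275/18)x + 100399/6

g(x) = -(9/16)x^5 + (435/32)x^4 - (345/2)x^3 + (17945/12)x^2 - (138275/18)x + 100399/6


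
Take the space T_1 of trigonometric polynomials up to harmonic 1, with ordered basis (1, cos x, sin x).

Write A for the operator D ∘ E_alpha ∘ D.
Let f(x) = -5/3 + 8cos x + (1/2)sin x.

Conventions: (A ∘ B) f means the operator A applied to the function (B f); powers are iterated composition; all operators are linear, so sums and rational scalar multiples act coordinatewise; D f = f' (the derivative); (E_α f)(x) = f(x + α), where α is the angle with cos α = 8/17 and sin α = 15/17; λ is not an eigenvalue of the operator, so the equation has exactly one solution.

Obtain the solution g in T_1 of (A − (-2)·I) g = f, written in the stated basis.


write g with unknown coordinates in the stated basis and equate coefficients in (A − (-2)·I) g = f
solving from the highest basis element down gives g = -5/6 + (431/106)cos x - (107/53)sin x
check: A g = -(7/53)cos x + (481/106)sin x
so A g − (-2)·g = -5/3 + 8cos x + (1/2)sin x = f ✓

the result is g(x) = -5/6 + (431/106)cos x - (107/53)sin x


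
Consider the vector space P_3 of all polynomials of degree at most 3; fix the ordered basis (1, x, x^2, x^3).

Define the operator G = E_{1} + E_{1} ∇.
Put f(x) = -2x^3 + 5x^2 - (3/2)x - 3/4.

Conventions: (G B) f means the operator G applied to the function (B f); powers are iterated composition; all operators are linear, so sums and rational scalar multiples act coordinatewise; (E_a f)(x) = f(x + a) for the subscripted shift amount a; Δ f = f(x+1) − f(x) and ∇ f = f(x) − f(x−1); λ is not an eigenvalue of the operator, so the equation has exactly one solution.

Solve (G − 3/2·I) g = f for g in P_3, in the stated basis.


g(x) = 4x^3 + 38x^2 + 355x + 3179/2

write g with unknown coordinates in the stated basis and equate coefficients in (G − 3/2·I) g = f
solving from the highest basis element down gives g = 4x^3 + 38x^2 + 355x + 3179/2
check: G g = 4x^3 + 62x^2 + 531x + 4767/2
so G g − 3/2·g = -2x^3 + 5x^2 - (3/2)x - 3/4 = f ✓


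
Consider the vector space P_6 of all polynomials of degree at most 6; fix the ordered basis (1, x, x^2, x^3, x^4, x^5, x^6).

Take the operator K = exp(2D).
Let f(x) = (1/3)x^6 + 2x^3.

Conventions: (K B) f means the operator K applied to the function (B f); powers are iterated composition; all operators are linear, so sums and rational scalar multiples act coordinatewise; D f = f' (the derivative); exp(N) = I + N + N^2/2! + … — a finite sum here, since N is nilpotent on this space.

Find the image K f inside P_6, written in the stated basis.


order-1 term: 4x^5 + 12x^2
order-2 term: 20x^4 + 24x
order-3 term: (160/3)x^3 + 16
order-4 term: 80x^2
order-5 term: 64x
order-6 term: 64/3
the series for exp(2D) f terminates at order 6
exp(2D) f = (1/3)x^6 + 4x^5 + 20x^4 + (166/3)x^3 + 92x^2 + 88x + 112/3

the result is g(x) = (1/3)x^6 + 4x^5 + 20x^4 + (166/3)x^3 + 92x^2 + 88x + 112/3


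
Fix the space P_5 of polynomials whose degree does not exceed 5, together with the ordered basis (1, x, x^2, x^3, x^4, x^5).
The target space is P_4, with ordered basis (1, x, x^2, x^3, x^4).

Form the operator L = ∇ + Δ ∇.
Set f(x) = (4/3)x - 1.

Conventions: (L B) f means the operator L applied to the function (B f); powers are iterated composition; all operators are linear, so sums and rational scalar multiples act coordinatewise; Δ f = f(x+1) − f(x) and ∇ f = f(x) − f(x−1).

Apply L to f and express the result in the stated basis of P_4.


g(x) = 4/3

∇ f = 4/3
∇ f = 4/3
Δ ∇ f = 0
(∇ + Δ ∇) f = 4/3


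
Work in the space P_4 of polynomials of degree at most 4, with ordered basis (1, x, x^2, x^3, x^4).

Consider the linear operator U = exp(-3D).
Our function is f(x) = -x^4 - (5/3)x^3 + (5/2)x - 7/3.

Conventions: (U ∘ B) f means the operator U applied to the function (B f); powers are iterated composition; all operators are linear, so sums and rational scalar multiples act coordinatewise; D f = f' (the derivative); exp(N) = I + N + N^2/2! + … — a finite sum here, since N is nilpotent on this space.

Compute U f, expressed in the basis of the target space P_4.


g(x) = -x^4 + (31/3)x^3 - 39x^2 + (131/2)x - 275/6

order-1 term: 12x^3 + 15x^2 - 15/2
order-2 term: -54x^2 - 45x
order-3 term: 108x + 45
order-4 term: -81
the series for exp(-3D) f terminates at order 4
exp(-3D) f = -x^4 + (31/3)x^3 - 39x^2 + (131/2)x - 275/6


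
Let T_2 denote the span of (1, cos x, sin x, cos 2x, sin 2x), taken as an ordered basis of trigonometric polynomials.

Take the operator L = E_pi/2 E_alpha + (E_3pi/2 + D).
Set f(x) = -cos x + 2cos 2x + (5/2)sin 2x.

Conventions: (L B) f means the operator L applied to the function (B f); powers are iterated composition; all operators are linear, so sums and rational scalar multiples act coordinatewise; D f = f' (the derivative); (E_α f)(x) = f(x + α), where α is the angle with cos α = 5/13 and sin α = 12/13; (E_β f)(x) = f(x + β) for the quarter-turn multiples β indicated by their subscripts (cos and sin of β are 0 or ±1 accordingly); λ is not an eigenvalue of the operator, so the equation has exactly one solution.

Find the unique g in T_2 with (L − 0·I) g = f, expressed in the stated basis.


write g with unknown coordinates in the stated basis and equate coefficients in (L − 0·I) g = f
solving from the highest basis element down gives g = (12/13)cos x - (5/13)sin x - (645/296)cos 2x + (311/296)sin 2x
check: L g = -cos x + 2cos 2x + (5/2)sin 2x
so L g − 0·g = -cos x + 2cos 2x + (5/2)sin 2x = f ✓

g(x) = (12/13)cos x - (5/13)sin x - (645/296)cos 2x + (311/296)sin 2x


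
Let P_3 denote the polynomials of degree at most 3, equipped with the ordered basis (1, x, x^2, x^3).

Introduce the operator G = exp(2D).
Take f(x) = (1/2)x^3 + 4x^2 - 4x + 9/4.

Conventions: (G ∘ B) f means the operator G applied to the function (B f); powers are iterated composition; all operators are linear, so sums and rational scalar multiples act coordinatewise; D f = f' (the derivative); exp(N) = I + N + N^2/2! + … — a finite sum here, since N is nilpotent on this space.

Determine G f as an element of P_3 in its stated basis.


order-1 term: 3x^2 + 16x - 8
order-2 term: 6x + 16
order-3 term: 4
the series for exp(2D) f terminates at order 3
exp(2D) f = (1/2)x^3 + 7x^2 + 18x + 57/4

g(x) = (1/2)x^3 + 7x^2 + 18x + 57/4


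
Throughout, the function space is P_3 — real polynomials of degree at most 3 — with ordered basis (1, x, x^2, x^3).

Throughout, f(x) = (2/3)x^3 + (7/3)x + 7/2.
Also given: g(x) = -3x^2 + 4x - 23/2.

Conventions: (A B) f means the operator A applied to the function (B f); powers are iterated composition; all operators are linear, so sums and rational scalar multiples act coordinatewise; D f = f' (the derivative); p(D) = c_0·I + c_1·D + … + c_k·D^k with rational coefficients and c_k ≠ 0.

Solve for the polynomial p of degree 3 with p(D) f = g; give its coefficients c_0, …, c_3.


D^0 f = (2/3)x^3 + (7/3)x + 7/2
D^1 f = 2x^2 + 7/3
D^2 f = 4x
D^3 f = 4
matching coefficients of g against c_0 f + c_1 Df + … from the top degree down determines the c_i
solution: c_0 = 0, c_1 = -3/2, c_2 = 1, c_3 = -2

c_0 = 0, c_1 = -3/2, c_2 = 1, c_3 = -2


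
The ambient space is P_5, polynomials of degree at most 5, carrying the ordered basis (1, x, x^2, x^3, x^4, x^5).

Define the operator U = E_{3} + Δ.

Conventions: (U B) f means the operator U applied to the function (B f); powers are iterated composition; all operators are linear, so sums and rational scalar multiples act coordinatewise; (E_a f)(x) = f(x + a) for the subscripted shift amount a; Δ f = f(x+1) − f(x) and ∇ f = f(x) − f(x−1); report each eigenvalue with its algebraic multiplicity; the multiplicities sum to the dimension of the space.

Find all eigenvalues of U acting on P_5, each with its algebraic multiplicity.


λ = 1 (multiplicity 6)

image of 1: 1
image of x: x + 4
image of x^2: x^2 + 8x + 10
image of x^3: x^3 + 12x^2 + 30x + 28
image of x^4: x^4 + 16x^3 + 60x^2 + 112x + 82
image of x^5: x^5 + 20x^4 + 100x^3 + 280x^2 + 410x + 244
the matrix is upper triangular; its diagonal is (1, 1, 1, 1, 1, 1)
for a triangular matrix the eigenvalues are the diagonal entries, with algebraic multiplicity their repetition count


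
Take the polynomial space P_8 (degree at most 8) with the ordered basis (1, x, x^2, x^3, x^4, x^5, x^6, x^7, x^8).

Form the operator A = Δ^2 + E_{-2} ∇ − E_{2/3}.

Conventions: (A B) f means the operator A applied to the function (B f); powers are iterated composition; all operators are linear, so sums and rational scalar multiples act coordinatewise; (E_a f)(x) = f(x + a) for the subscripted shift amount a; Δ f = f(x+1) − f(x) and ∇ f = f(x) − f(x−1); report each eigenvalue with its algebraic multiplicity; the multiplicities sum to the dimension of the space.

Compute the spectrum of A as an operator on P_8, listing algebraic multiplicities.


λ = -1 (multiplicity 9)

image of 1: -1
image of x: -x + 1/3
image of x^2: -x^2 + (2/3)x - 31/9
image of x^3: -x^3 + x^2 - (31/3)x + 667/27
image of x^4: -x^4 + (4/3)x^3 - (62/3)x^2 + (2668/27)x - 4147/81
image of x^5: -x^5 + (5/3)x^4 - (310/9)x^3 + (6670/27)x^2 - (20735/81)x + 58531/243
image of x^6: -x^6 + 2x^5 - (155/3)x^4 + (13340/27)x^3 - (20735/27)x^2 + (117062/81)x - 439651/729
image of x^7: -x^7 + (7/3)x^6 - (217/3)x^5 + (23345/27)x^4 - (145145/81)x^3 + (409717/81)x^2 - (3077557/729)x + 4778467/2187
image of x^8: -x^8 + (8/3)x^7 - (868/9)x^6 + (37352/27)x^5 - (290290/81)x^4 + (3277736/243)x^3 - (12310228/729)x^2 + (38227736/2187)x - 39700867/6561
the matrix is upper triangular; its diagonal is (-1, -1, -1, -1, -1, -1, -1, -1, -1)
for a triangular matrix the eigenvalues are the diagonal entries, with algebraic multiplicity their repetition count


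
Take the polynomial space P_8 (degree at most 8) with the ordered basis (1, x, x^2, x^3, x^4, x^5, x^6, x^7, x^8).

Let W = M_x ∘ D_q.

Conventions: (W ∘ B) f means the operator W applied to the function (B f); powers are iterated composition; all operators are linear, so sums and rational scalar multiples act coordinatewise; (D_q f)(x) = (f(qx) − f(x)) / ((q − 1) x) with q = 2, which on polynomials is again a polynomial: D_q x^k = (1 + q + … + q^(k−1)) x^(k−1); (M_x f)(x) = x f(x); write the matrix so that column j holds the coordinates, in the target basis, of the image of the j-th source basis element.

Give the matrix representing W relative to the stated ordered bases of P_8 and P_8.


image of 1: 0
image of x: x
image of x^2: 3x^2
image of x^3: 7x^3
image of x^4: 15x^4
image of x^5: 31x^5
image of x^6: 63x^6
image of x^7: 127x^7
image of x^8: 255x^8
each image's coordinates form column j of the matrix

the matrix is [[0, 0, 0, 0, 0, 0, 0, 0, 0]; [0, 1, 0, 0, 0, 0, 0, 0, 0]; [0, 0, 3, 0, 0, 0, 0, 0, 0]; [0, 0, 0, 7, 0, 0, 0, 0, 0]; [0, 0, 0, 0, 15, 0, 0, 0, 0]; [0, 0, 0, 0, 0, 31, 0, 0, 0]; [0, 0, 0, 0, 0, 0, 63, 0, 0]; [0, 0, 0, 0, 0, 0, 0, 127, 0]; [0, 0, 0, 0, 0, 0, 0, 0, 255]] (rows listed top to bottom)


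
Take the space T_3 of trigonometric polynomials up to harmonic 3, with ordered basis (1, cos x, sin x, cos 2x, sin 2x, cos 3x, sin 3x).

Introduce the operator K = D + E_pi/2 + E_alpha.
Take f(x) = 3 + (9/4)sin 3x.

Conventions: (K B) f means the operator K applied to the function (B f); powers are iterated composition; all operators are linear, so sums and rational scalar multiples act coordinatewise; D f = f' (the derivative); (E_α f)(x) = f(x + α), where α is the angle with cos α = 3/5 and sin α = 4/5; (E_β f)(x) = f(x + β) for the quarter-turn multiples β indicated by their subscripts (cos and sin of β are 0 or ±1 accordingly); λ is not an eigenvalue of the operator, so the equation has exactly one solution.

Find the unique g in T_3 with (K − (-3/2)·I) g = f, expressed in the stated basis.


the image equals g(x) = 6/7 - (294/325)cos 3x + (141/650)sin 3x

write g with unknown coordinates in the stated basis and equate coefficients in (K − (-3/2)·I) g = f
solving from the highest basis element down gives g = 6/7 - (294/325)cos 3x + (141/650)sin 3x
check: K g = 12/7 + (441/325)cos 3x + (1251/650)sin 3x
so K g − (-3/2)·g = 3 + (9/4)sin 3x = f ✓
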